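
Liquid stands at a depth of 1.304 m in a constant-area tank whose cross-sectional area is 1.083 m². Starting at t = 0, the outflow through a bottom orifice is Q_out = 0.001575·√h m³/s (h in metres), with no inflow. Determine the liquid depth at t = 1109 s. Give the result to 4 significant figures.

0.1126 m

With no inflow, A dh/dt = −0.001575 √h.
∫ h^(−1/2) dh = −(0.001575/A) ∫ dt, giving 2√h = 2√h₀ − (0.001575/A) t.
√h = √1.304 − 0.001575·1109/(2·1.083) = 1.14193 − 0.806406 = 0.335522.
h = 0.335522² = 0.112575 m.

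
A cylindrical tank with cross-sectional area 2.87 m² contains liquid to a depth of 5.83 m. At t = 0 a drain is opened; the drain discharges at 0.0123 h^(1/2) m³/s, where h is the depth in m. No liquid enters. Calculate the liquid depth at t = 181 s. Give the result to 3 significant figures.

4.11 m

With no inflow, A dh/dt = −0.0123 √h.
Separate and integrate: 2(√h − √h₀) = −(0.0123/A) t.
√h = √5.83 − 0.0123·181/(2·2.87) = 2.4145 − 0.38786 = 2.0267.
h = 2.0267² = 4.1074 m.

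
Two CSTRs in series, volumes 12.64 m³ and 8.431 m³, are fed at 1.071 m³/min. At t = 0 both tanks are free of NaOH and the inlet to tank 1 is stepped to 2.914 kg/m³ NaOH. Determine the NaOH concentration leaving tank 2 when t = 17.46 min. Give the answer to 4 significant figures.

Each tank obeys Vᵢ dCᵢ/dt = Q(Cᵢ₋₁ − Cᵢ), so τᵢ = Vᵢ/Q.
τ₁ = 12.64/1.071 = 11.8021 min; τ₂ = 8.431/1.071 = 7.87208 min.
Solving the cascade with C₁(0)=C₂(0)=0 gives C₂(t) = C_in[1 − (τ₁ e^(−t/τ₁) − τ₂ e^(−t/τ₂))/(τ₁ − τ₂)].
At t = 17.46: e^(−t/τ₁) = 0.227774, e^(−t/τ₂) = 0.108830.
C₂ = 2.914·[1 − (11.8021·0.227774 − 7.87208·0.108830)/(3.92997)] = 2.914·0.533973 = 1.55600 kg/m³.

1.556 kg/m³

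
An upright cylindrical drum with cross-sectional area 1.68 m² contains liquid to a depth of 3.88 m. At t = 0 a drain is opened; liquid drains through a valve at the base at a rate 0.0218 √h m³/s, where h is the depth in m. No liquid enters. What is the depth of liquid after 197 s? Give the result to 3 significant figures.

A dh/dt = −Q_out = −0.0218 √h.
∫ h^(−1/2) dh = −(0.0218/A) ∫ dt, giving 2√h = 2√h₀ − (0.0218/A) t.
√h = √3.88 − 0.0218·197/(2·1.68) = 1.9698 − 1.2782 = 0.69162.
h = 0.69162² = 0.47833 m.

0.478 m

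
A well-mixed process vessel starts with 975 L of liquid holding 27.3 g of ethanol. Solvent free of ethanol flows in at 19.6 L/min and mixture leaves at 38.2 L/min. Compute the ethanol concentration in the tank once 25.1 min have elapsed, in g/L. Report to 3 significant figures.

Total volume: dV/dt = Q_in − Q_out = -18.600 L/min, so V(t) = 975 − 18.600 t and V(25.1) = 508.14 L.
Species balance (pure solvent in): dm/dt = −Q_out · m/V(t).
Separate: dm/m = −Q_out dt/V(t) ⇒ ln(m/m₀) = −(Q_out/(Q_in−Q_out)) ln(V/V₀).
m = m₀ (V₀/V)^(Q_out/(Q_in−Q_out)) = 27.3 × (975/508.14)^(-2.0538) = 7.1599 g.
C = m/V = 7.1599/508.14 = 0.014090 g/L.

0.0141 g/L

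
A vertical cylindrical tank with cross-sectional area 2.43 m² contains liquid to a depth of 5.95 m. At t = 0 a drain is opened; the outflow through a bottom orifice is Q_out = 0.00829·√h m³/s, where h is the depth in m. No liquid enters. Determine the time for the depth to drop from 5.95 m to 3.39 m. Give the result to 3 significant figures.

351 s

With no inflow, A dh/dt = −0.00829 √h.
∫ h^(−1/2) dh = −(0.00829/A) ∫ dt, giving 2√h = 2√h₀ − (0.00829/A) t.
t = 2A(√h₀ − √h)/0.00829 = 2·2.43·(√5.95 − √3.39)/0.00829
  = 4.8600 × (2.4393 − 1.8412) / 0.00829 = 350.62 s.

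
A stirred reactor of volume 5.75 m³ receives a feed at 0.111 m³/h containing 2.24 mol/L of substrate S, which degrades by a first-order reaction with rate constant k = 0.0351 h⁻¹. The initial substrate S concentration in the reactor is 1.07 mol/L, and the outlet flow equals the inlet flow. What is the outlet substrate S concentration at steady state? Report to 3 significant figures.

Accumulation = in − out − consumed: V dC/dt = Q C_in − Q C − k V C.
Steady state (dC/dt = 0): C_ss = Q C_in/(Q + kV) = C_in/(1 + kV/Q).
C_ss = 0.111·2.24/(0.111 + 0.0351·5.75) = 0.24864/0.31283 = 0.79482 mol/L.

0.795 mol/L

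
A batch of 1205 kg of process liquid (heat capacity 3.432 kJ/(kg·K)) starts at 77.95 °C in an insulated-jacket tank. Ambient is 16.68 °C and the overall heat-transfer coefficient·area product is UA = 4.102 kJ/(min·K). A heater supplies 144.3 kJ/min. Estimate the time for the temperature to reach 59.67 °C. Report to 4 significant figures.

Energy balance: M c_p dT/dt = −UA(T − T_amb) + Q̇.
τ = M c_p/UA = 1008.18 min; T_ss = T_amb + Q̇/UA = 16.68 + 144.3/4.102 = 51.8580 °C.
T(t) = T_ss + (T₀ − T_ss)e^(−t/τ); set T = 59.67:
t = −τ ln[(T − T_ss)/(T₀ − T_ss)] = −1008.18 · ln(0.299403) = 1215.83 min.

1216 min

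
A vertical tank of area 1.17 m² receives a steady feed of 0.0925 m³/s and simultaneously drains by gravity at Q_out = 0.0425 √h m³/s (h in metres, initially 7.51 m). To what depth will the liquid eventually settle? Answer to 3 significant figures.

4.74 m

Mass balance (ρ constant): A dh/dt = Q_in − 0.0425 √h. At steady state dh/dt = 0:
Q_in = 0.0425 √h_ss ⇒ √h_ss = 0.0925/0.0425 = 2.1765.
h_ss = 2.1765² = 4.7370 m. (Since h₀ = 7.51 m > h_ss, the level will fall toward this value.)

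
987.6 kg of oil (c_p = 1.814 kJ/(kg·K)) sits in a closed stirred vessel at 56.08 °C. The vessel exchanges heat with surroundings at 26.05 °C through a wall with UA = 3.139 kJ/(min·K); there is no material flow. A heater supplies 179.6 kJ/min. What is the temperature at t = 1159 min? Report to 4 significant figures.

79.70 °C

M c_p dT/dt = −UA(T − T_amb) + Q̇.
dT/dt = (T_ss − T)/τ with T_ss = T_amb + Q̇/UA = 26.05 + 179.6/3.139 = 83.2657 °C, τ = M c_p/UA = 987.6·1.814/3.139 = 570.725 min.
Integrating: T(t) = T_ss + (T₀ − T_ss) e^(−t/τ).
T(1159) = 83.2657 + (-27.1857)·0.131237 = 79.6979 °C.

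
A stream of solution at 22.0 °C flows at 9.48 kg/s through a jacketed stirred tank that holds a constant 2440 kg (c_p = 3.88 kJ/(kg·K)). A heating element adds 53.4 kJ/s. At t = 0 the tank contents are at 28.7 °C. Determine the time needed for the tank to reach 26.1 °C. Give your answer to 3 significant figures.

First-law balance (no shaft work): M c_p dT/dt = ṁ c_p (T_in − T) + 53.4.
τ = M/ṁ = 257.38 s; T_ss = T_in + Q̇/(ṁ c_p) = 23.452 °C.
T(t) = T_ss + (T₀ − T_ss) e^(−t/τ). Set T = 26.1:
e^(−t/τ) = (26.1 − 23.452)/(28.7 − 23.452) = 0.50459
t = −257.38 · ln(0.50459) = 176.05 s.

176 s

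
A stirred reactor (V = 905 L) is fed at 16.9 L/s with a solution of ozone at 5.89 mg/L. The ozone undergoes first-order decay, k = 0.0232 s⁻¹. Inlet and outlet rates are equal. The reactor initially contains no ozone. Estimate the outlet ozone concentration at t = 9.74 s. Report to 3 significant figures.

V dC/dt = Q(C_in − C) − k V C.
This is linear with rate a = Q/V + k = 0.041874 s⁻¹.
C_ss = Q C_in/(Q + kV) = 2.6267 mg/L; C(t) = C_ss + (C₀ − C_ss) e^(−a t).
C(9.74) = 2.6267 + (-2.6267)·e^(−0.041874·9.74) = 2.6267 + (-2.6267)·0.66508 = 0.87974 mg/L.

0.880 mg/L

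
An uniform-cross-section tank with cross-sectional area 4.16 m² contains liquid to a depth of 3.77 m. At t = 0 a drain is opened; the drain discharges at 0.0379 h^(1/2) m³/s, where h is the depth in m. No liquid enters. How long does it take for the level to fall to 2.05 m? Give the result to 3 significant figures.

With no inflow, A dh/dt = −0.0379 √h.
This is separable: 2 d(√h)/dt = −0.0379/A, so √h = √h₀ − (0.0379/(2A)) t.
t = 2A(√h₀ − √h)/0.0379 = 2·4.16·(√3.77 − √2.05)/0.0379
  = 8.3200 × (1.9416 − 1.4318) / 0.0379 = 111.93 s.

112 s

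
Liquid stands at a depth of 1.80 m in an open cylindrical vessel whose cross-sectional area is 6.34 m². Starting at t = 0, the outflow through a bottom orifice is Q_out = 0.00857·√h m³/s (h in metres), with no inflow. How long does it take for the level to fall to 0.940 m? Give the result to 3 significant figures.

With no inflow, A dh/dt = −0.00857 √h.
∫ h^(−1/2) dh = −(0.00857/A) ∫ dt, giving 2√h = 2√h₀ − (0.00857/A) t.
t = 2A(√h₀ − √h)/0.00857 = 2·6.34·(√1.80 − √0.940)/0.00857
  = 12.680 × (1.3416 − 0.96954) / 0.00857 = 550.56 s.

551 s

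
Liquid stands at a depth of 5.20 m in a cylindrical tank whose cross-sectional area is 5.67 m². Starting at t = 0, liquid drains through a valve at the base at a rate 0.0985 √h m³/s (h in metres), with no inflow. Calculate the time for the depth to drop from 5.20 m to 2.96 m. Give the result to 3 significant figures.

Accumulation of liquid (constant cross-section A): A dh/dt = −0.0985 √h.
∫ h^(−1/2) dh = −(0.0985/A) ∫ dt, giving 2√h = 2√h₀ − (0.0985/A) t.
t = 2A(√h₀ − √h)/0.0985 = 2·5.67·(√5.20 − √2.96)/0.0985
  = 11.340 × (2.2804 − 1.7205) / 0.0985 = 64.458 s.

64.5 s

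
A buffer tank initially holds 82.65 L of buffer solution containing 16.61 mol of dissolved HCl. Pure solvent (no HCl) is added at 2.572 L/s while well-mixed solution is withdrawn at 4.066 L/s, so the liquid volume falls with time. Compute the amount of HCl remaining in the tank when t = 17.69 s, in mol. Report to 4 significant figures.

Let m(t) be the amount of HCl. Volume: V(t) = V₀ + (Q_in − Q_out) t = 82.65 − 1.49400 t; V(17.69) = 56.2211 L.
Solute balance: dm/dt = 0 − Q_out C = −Q_out m/V(t).
Separate: dm/m = −Q_out dt/V(t) ⇒ ln(m/m₀) = −(Q_out/(Q_in−Q_out)) ln(V/V₀).
m = m₀ (V₀/V)^(Q_out/(Q_in−Q_out)) = 16.61 × (82.65/56.2211)^(-2.72155) = 5.82018 mol.

5.820 mol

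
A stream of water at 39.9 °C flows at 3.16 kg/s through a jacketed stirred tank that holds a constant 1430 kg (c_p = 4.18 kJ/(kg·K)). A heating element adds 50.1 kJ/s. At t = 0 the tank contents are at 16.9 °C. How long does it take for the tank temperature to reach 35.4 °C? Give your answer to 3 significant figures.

M c_p dT/dt = ṁ c_p (T_in − T) + Q̇.
τ = M/ṁ = 452.53 s; T_ss = T_in + Q̇/(ṁ c_p) = 43.693 °C.
T(t) = T_ss + (T₀ − T_ss) e^(−t/τ). Set T = 35.4:
e^(−t/τ) = (35.4 − 43.693)/(16.9 − 43.693) = 0.30952
t = −452.53 · ln(0.30952) = 530.70 s.

531 s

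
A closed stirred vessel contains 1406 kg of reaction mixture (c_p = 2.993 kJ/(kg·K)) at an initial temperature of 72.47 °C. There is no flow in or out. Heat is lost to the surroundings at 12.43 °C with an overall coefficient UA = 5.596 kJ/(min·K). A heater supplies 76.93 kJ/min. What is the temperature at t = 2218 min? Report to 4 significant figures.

M c_p dT/dt = −UA(T − T_amb) + Q̇.
dT/dt = (T_ss − T)/τ with T_ss = T_amb + Q̇/UA = 12.43 + 76.93/5.596 = 26.1773 °C, τ = M c_p/UA = 1406·2.993/5.596 = 751.994 min.
Integrating: T(t) = T_ss + (T₀ − T_ss) e^(−t/τ).
T(2218) = 26.1773 + (46.2927)·0.0523663 = 28.6015 °C.

28.60 °C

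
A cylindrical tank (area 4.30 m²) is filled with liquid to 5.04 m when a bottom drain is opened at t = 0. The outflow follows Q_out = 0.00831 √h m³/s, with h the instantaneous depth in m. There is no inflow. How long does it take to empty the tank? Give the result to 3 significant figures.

2320 s

With no inflow, A dh/dt = −0.00831 √h.
This is separable: 2 d(√h)/dt = −0.00831/A, so √h = √h₀ − (0.00831/(2A)) t.
Set h = 0: 2√h₀ = (0.00831/A) t_empty ⇒ t_empty = 2A√h₀/0.00831.
t_empty = 2·4.30·√5.04/0.00831 = 8.6000·2.2450/0.00831 = 2323.3 s.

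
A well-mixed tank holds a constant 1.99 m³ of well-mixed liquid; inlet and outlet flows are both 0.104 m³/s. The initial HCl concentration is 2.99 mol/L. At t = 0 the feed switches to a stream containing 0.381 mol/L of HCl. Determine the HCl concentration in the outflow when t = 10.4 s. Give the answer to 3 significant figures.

Unsteady species balance (constant V, well mixed): V dC/dt = Q(C_in − C).
Rewrite as dC/dt + C/τ = C_in/τ, τ = V/Q = 19.135 s.
Integrating: C(t) = C_in + (C₀ − C_in) e^(−t/τ).
C(10.4) = 0.381 + (2.99 − 0.381)·e^(−10.4/19.135) = 0.381 + (2.6090)·0.58070 = 1.8961 mol/L.

1.90 mol/L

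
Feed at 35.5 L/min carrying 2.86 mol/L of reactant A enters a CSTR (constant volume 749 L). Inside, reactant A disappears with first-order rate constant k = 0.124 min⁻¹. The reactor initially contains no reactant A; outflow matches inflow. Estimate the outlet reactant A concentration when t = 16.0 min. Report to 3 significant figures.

0.740 mol/L

V dC/dt = Q(C_in − C) − k V C.
This is linear with rate a = Q/V + k = 0.17140 min⁻¹.
C_ss = Q C_in/(Q + kV) = 0.79088 mol/L; C(t) = C_ss + (C₀ − C_ss) e^(−a t).
C(16.0) = 0.79088 + (-0.79088)·e^(−0.17140·16.0) = 0.79088 + (-0.79088)·0.064419 = 0.73993 mol/L.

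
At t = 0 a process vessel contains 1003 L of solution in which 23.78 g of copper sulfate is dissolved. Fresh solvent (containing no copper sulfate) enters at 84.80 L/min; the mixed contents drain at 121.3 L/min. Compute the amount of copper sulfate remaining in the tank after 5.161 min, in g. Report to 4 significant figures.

Total volume: dV/dt = Q_in − Q_out = -36.5000 L/min, so V(t) = 1003 − 36.5000 t and V(5.161) = 814.624 L.
Species balance (pure solvent in): dm/dt = −Q_out · m/V(t).
dm/m = −Q_out dt/(V₀ − 36.5000 t); integrating gives ln(m/m₀) = −(Q_out/(Q_in−Q_out)) ln(V/V₀).
m = m₀ (V₀/V)^(Q_out/(Q_in−Q_out)) = 23.78 × (1003/814.624)^(-3.32329) = 11.9117 g.

11.91 g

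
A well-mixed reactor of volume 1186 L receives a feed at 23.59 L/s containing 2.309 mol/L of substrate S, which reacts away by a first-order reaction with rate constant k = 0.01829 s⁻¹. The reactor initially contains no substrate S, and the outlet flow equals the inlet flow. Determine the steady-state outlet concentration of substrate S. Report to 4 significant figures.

Species balance: V dC/dt = Q C_in − Q C − k V C.
Steady state (dC/dt = 0): C_ss = Q C_in/(Q + kV) = C_in/(1 + kV/Q).
C_ss = 23.59·2.309/(23.59 + 0.01829·1186) = 54.4693/45.2819 = 1.20289 mol/L.

1.203 mol/L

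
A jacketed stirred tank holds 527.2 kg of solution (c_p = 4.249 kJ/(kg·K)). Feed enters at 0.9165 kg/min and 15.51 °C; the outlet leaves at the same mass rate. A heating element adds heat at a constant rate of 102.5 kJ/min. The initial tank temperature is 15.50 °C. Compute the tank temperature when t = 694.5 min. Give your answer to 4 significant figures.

M c_p dT/dt = ṁ c_p (T_in − T) + Q̇.
τ = M/ṁ = 575.232 min; T_ss = T_in + Q̇/(ṁ c_p) = 15.51 + 102.5/(0.9165·4.249) = 41.8311 °C.
Solution: T(t) = T_ss + (T₀ − T_ss) e^(−t/τ).
T(694.5) = 41.8311 + (-26.3311)·e^(−694.5/575.232) = 41.8311 + (-26.3311)·0.298992 = 33.9583 °C.

33.96 °C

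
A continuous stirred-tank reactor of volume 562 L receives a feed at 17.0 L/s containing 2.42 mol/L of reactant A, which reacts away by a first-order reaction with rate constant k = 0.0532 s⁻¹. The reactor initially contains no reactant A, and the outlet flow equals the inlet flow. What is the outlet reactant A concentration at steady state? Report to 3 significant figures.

Species balance: V dC/dt = Q C_in − Q C − k V C.
Steady state (dC/dt = 0): C_ss = Q C_in/(Q + kV) = C_in/(1 + kV/Q).
C_ss = 17.0·2.42/(17.0 + 0.0532·562) = 41.140/46.898 = 0.87722 mol/L.

0.877 mol/L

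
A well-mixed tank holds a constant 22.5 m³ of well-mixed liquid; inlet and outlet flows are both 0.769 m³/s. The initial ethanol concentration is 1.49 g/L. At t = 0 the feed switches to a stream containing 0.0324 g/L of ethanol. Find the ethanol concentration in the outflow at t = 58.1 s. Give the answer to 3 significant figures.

0.233 g/L

Accumulation = in − out for the solute gives V dC/dt = Q(C_in − C).
Rewrite as dC/dt + C/τ = C_in/τ, τ = V/Q = 29.259 s.
This is linear first-order; C(t) = C_in + (C₀ − C_in) e^(−t/τ).
C(58.1) = 0.0324 + (1.49 − 0.0324)·e^(−58.1/29.259) = 0.0324 + (1.4576)·0.13728 = 0.23250 g/L.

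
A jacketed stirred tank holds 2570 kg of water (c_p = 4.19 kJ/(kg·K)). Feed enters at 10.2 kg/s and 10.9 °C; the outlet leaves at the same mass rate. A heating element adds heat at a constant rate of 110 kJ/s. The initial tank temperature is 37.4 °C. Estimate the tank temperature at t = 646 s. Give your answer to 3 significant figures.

First-law balance (no shaft work): M c_p dT/dt = ṁ c_p (T_in − T) + 110.
Rearrange: dT/dt = (T_ss − T)/τ with τ = M/ṁ = 251.96 s and T_ss = T_in + Q̇/(ṁ c_p) = 13.474 °C.
This is linear first-order; T(t) = T_ss + (T₀ − T_ss) e^(−t/τ).
T(646) = 13.474 + (23.926)·e^(−646/251.96) = 13.474 + (23.926)·0.077005 = 15.316 °C.

15.3 °C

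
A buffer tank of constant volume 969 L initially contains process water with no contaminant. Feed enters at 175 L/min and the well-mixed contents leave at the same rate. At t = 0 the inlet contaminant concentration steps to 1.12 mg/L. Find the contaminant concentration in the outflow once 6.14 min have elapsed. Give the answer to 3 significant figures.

Unsteady species balance (constant V, well mixed): V dC/dt = Q(C_in − C).
So dC/dt = (C_in − C)/τ with τ = V/Q = 969/175 = 5.5371 min.
Integrating: C(t) = C_in + (C₀ − C_in) e^(−t/τ).
C(6.14) = 1.12 + (0 − 1.12)·e^(−6.14/5.5371) = 1.12 + (-1.1200)·0.32993 = 0.75048 mg/L.

0.750 mg/L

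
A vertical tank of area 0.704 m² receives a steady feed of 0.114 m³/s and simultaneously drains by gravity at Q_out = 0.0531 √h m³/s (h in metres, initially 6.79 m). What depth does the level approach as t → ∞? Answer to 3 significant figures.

A dh/dt = Q_in − 0.0531 √h. Steady state requires inflow = outflow:
Q_in = 0.0531 √h_ss ⇒ √h_ss = 0.114/0.0531 = 2.1469.
h_ss = 2.1469² = 4.6091 m. (Since h₀ = 6.79 m > h_ss, the level will fall toward this value.)

4.61 m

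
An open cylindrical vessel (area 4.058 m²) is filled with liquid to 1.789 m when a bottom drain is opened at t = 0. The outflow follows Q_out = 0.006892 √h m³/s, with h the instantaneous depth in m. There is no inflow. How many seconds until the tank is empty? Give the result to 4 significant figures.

1575 s

Accumulation of liquid (constant cross-section A): A dh/dt = −0.006892 √h.
This is separable: 2 d(√h)/dt = −0.006892/A, so √h = √h₀ − (0.006892/(2A)) t.
Set h = 0: 2√h₀ = (0.006892/A) t_empty ⇒ t_empty = 2A√h₀/0.006892.
t_empty = 2·4.058·√1.789/0.006892 = 8.11600·1.33754/0.006892 = 1575.08 s.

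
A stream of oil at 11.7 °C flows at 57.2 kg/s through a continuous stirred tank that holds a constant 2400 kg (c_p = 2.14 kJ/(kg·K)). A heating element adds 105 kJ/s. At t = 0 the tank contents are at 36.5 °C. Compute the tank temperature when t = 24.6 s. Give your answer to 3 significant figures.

25.9 °C

M c_p dT/dt = ṁ c_p (T_in − T) + Q̇.
τ = M/ṁ = 41.958 s; T_ss = T_in + Q̇/(ṁ c_p) = 11.7 + 105/(57.2·2.14) = 12.558 °C.
Solution: T(t) = T_ss + (T₀ − T_ss) e^(−t/τ).
T(24.6) = 12.558 + (23.942)·e^(−24.6/41.958) = 12.558 + (23.942)·0.55638 = 25.879 °C.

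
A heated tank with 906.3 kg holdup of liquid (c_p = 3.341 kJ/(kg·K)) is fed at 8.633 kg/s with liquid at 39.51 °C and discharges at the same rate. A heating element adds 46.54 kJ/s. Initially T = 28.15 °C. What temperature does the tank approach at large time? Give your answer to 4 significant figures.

M c_p dT/dt = ṁ c_p (T_in − T) + Q̇.
At steady state dT/dt = 0 ⇒ T_ss = T_in + Q̇/(ṁ c_p) = 39.51 + 46.54/(8.633·3.341) = 41.1236 °C.

41.12 °C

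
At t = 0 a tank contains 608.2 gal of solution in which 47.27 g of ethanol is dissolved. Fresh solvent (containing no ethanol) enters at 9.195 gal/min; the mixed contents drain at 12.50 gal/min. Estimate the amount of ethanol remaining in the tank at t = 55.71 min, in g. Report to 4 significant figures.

12.09 g

Let m(t) be the amount of ethanol. Volume: V(t) = V₀ + (Q_in − Q_out) t = 608.2 − 3.30500 t; V(55.71) = 424.078 gal.
No ethanol enters, so dm/dt = −Q_out · (m/V).
dm/m = −Q_out dt/(V₀ − 3.30500 t); integrating gives ln(m/m₀) = −(Q_out/(Q_in−Q_out)) ln(V/V₀).
m = m₀ (V₀/V)^(Q_out/(Q_in−Q_out)) = 47.27 × (608.2/424.078)^(-3.78215) = 12.0865 g.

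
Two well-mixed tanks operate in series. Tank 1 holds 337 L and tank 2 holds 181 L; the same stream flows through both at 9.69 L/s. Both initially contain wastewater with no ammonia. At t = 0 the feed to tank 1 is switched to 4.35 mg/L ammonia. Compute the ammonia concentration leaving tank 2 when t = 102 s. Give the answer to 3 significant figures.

3.87 mg/L

Species balance on tank i: dCᵢ/dt = (Cᵢ₋₁ − Cᵢ)/τᵢ with τᵢ = Vᵢ/Q.
τ₁ = 337/9.69 = 34.778 s; τ₂ = 181/9.69 = 18.679 s.
Solving the cascade with C₁(0)=C₂(0)=0 gives C₂(t) = C_in[1 − (τ₁ e^(−t/τ₁) − τ₂ e^(−t/τ₂))/(τ₁ − τ₂)].
At t = 102: e^(−t/τ₁) = 0.053244, e^(−t/τ₂) = 0.0042507.
C₂ = 4.35·[1 − (34.778·0.053244 − 18.679·0.0042507)/(16.099)] = 4.35·0.88991 = 3.8711 mg/L.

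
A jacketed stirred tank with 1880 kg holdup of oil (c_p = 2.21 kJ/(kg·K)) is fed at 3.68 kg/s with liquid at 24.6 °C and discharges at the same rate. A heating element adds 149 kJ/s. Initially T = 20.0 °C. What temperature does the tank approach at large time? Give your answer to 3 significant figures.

42.9 °C

M c_p dT/dt = ṁ c_p (T_in − T) + Q̇.
At steady state dT/dt = 0 ⇒ T_ss = T_in + Q̇/(ṁ c_p) = 24.6 + 149/(3.68·2.21) = 42.921 °C.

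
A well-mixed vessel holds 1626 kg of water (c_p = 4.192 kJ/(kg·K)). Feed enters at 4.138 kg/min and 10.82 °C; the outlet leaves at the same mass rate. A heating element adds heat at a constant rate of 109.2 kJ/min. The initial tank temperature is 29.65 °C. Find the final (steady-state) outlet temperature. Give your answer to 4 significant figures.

17.12 °C

M c_p dT/dt = ṁ c_p (T_in − T) + Q̇.
At steady state dT/dt = 0 ⇒ T_ss = T_in + Q̇/(ṁ c_p) = 10.82 + 109.2/(4.138·4.192) = 17.1152 °C.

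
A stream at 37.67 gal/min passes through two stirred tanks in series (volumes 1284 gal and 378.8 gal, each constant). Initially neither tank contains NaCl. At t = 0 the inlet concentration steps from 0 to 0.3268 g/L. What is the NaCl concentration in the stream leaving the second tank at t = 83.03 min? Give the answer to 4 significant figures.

Time constants: τᵢ = Vᵢ/Q for each well-mixed tank.
τ₁ = 1284/37.67 = 34.0855 min; τ₂ = 378.8/37.67 = 10.0557 min.
Solving the cascade with C₁(0)=C₂(0)=0 gives C₂(t) = C_in[1 − (τ₁ e^(−t/τ₁) − τ₂ e^(−t/τ₂))/(τ₁ − τ₂)].
At t = 83.03: e^(−t/τ₁) = 0.0875159, e^(−t/τ₂) = 0.000259444.
C₂ = 0.3268·[1 − (34.0855·0.0875159 − 10.0557·0.000259444)/(24.0297)] = 0.3268·0.875970 = 0.286267 g/L.

0.2863 g/L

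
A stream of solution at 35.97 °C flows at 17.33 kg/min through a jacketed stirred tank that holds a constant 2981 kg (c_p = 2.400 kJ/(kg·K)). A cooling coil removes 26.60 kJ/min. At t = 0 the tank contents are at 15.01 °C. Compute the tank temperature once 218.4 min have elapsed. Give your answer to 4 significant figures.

29.62 °C

M c_p dT/dt = ṁ c_p (T_in − T) − Q̇.
Rearrange: dT/dt = (T_ss − T)/τ with τ = M/ṁ = 172.014 min and T_ss = T_in − Q̇/(ṁ c_p) = 35.3305 °C.
This is linear first-order; T(t) = T_ss + (T₀ − T_ss) e^(−t/τ).
T(218.4) = 35.3305 + (-20.3205)·e^(−218.4/172.014) = 35.3305 + (-20.3205)·0.280926 = 29.6219 °C.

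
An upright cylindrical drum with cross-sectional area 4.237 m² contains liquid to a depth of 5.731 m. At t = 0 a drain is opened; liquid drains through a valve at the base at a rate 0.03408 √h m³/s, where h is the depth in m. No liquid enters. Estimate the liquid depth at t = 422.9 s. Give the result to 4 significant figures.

0.4805 m

With no inflow, A dh/dt = −0.03408 √h.
Separate and integrate: 2(√h − √h₀) = −(0.03408/A) t.
√h = √5.731 − 0.03408·422.9/(2·4.237) = 2.39395 − 1.70078 = 0.693168.
h = 0.693168² = 0.480482 m.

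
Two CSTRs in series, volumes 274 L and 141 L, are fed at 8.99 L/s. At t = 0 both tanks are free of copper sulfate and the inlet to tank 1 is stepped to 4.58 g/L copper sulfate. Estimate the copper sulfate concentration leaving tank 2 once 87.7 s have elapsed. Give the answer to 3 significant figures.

4.07 g/L

Each tank obeys Vᵢ dCᵢ/dt = Q(Cᵢ₋₁ − Cᵢ), so τᵢ = Vᵢ/Q.
τ₁ = 274/8.99 = 30.478 s; τ₂ = 141/8.99 = 15.684 s.
Tank 1: C₁ = C_in(1 − e^(−t/τ₁)). Tank 2 (τ₁ ≠ τ₂): C₂ = C_in[1 − (τ₁ e^(−t/τ₁) − τ₂ e^(−t/τ₂))/(τ₁ − τ₂)].
At t = 87.7: e^(−t/τ₁) = 0.056278, e^(−t/τ₂) = 0.0037289.
C₂ = 4.58·[1 − (30.478·0.056278 − 15.684·0.0037289)/(14.794)] = 4.58·0.88801 = 4.0671 g/L.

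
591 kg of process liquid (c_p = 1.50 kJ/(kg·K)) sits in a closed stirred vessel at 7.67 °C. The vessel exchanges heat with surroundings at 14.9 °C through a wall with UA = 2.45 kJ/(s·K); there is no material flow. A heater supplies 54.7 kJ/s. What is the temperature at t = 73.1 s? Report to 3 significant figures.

Lumped-capacitance energy balance: M c_p dT/dt = UA(T_amb − T) + Q̇.
dT/dt = (T_ss − T)/τ with T_ss = T_amb + Q̇/UA = 14.9 + 54.7/2.45 = 37.227 °C, τ = M c_p/UA = 591·1.50/2.45 = 361.84 s.
Solution: T(t) = T_ss + (T₀ − T_ss) e^(−t/τ).
T(73.1) = 37.227 + (-29.557)·0.81707 = 13.077 °C.

13.1 °C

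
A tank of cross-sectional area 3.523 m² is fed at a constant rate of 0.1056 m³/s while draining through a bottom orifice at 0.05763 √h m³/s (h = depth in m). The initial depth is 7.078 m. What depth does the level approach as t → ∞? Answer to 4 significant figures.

Volume balance on the tank: A dh/dt = Q_in − 0.05763 √h. At steady state dh/dt = 0:
Q_in = 0.05763 √h_ss ⇒ √h_ss = 0.1056/0.05763 = 1.83238.
h_ss = 1.83238² = 3.35761 m. (Since h₀ = 7.078 m > h_ss, the level will fall toward this value.)

3.358 m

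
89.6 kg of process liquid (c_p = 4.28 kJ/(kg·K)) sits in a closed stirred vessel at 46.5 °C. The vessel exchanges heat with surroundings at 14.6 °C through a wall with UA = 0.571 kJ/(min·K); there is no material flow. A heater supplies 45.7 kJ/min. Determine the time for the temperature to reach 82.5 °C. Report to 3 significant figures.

925 min

Unsteady energy balance on the tank contents: M c_p dT/dt = −UA(T − T_amb) + Q̇.
τ = M c_p/UA = 671.61 min; T_ss = T_amb + Q̇/UA = 14.6 + 45.7/0.571 = 94.635 °C.
T(t) = T_ss + (T₀ − T_ss)e^(−t/τ); set T = 82.5:
t = −τ ln[(T − T_ss)/(T₀ − T_ss)] = −671.61 · ln(0.25210) = 925.42 min.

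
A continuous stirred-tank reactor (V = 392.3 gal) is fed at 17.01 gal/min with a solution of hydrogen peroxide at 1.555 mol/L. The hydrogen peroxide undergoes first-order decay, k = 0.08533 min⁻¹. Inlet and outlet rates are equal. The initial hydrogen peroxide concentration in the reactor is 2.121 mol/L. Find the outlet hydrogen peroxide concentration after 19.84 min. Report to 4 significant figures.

V dC/dt = Q(C_in − C) − k V C.
dC/dt = (Q/V) C_in − (Q/V + k) C; effective rate a = Q/V + k = 0.0433597 + 0.08533 = 0.128690 min⁻¹.
C_ss = Q C_in/(Q + kV) = 0.523929 mol/L; C(t) = C_ss + (C₀ − C_ss) e^(−a t).
C(19.84) = 0.523929 + (1.59707)·e^(−0.128690·19.84) = 0.523929 + (1.59707)·0.0778320 = 0.648232 mol/L.

0.6482 mol/L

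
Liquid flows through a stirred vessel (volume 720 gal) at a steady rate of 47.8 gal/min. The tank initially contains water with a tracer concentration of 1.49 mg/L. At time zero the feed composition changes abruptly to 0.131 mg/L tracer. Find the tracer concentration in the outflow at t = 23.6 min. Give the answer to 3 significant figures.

0.415 mg/L

Species balance on the tank: V dC/dt = Q(C_in − C).
Time constant τ = V/Q = 720/47.8 = 15.063 min.
Integrating: C(t) = C_in + (C₀ − C_in) e^(−t/τ).
C(23.6) = 0.131 + (1.49 − 0.131)·e^(−23.6/15.063) = 0.131 + (1.3590)·0.20872 = 0.41465 mg/L.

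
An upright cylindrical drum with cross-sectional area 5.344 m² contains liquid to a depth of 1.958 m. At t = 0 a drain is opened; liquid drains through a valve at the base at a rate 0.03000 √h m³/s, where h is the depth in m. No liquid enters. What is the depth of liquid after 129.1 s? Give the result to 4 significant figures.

A dh/dt = −Q_out = −0.03000 √h.
This is separable: 2 d(√h)/dt = −0.03000/A, so √h = √h₀ − (0.03000/(2A)) t.
√h = √1.958 − 0.03000·129.1/(2·5.344) = 1.39929 − 0.362369 = 1.03692.
h = 1.03692² = 1.07520 m.

1.075 m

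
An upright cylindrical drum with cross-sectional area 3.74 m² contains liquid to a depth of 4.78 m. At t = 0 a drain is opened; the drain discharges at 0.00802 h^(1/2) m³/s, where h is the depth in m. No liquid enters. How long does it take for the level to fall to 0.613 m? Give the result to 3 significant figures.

With no inflow, A dh/dt = −0.00802 √h.
Separate and integrate: 2(√h − √h₀) = −(0.00802/A) t.
t = 2A(√h₀ − √h)/0.00802 = 2·3.74·(√4.78 − √0.613)/0.00802
  = 7.4800 × (2.1863 − 0.78294) / 0.00802 = 1308.9 s.

1310 s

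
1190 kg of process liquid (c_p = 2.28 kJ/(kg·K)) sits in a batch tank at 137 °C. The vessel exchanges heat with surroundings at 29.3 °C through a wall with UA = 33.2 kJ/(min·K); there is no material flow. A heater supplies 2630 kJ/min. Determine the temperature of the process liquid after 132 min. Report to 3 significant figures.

114 °C

Lumped-capacitance energy balance: M c_p dT/dt = UA(T_amb − T) + Q̇.
dT/dt = (T_ss − T)/τ with T_ss = T_amb + Q̇/UA = 29.3 + 2630/33.2 = 108.52 °C, τ = M c_p/UA = 1190·2.28/33.2 = 81.723 min.
Solution: T(t) = T_ss + (T₀ − T_ss) e^(−t/τ).
T(132) = 108.52 + (28.483)·0.19885 = 114.18 °C.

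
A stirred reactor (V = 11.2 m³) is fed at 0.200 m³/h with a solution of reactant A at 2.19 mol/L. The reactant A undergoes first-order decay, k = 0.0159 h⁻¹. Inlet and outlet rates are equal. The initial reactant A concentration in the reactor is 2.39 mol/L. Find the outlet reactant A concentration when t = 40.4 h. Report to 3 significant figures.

Species balance: V dC/dt = Q C_in − Q C − k V C.
This is linear with rate a = Q/V + k = 0.033757 h⁻¹.
C_ss = Q C_in/(Q + kV) = 1.1585 mol/L; C(t) = C_ss + (C₀ − C_ss) e^(−a t).
C(40.4) = 1.1585 + (1.2315)·e^(−0.033757·40.4) = 1.1585 + (1.2315)·0.25569 = 1.4734 mol/L.

1.47 mol/L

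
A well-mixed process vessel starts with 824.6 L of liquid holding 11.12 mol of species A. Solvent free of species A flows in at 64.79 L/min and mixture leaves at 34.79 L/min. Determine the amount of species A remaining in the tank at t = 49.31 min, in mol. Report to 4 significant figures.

Total volume: dV/dt = Q_in − Q_out = 30.0000 L/min, so V(t) = 824.6 + 30.0000 t and V(49.31) = 2303.90 L.
Solute balance: dm/dt = 0 − Q_out C = −Q_out m/V(t).
dm/m = −Q_out dt/(V₀ + 30.0000 t); integrating gives ln(m/m₀) = −(Q_out/(Q_in−Q_out)) ln(V/V₀).
m = m₀ (V₀/V)^(Q_out/(Q_in−Q_out)) = 11.12 × (824.6/2303.90)^(1.15967) = 3.37783 mol.

3.378 mol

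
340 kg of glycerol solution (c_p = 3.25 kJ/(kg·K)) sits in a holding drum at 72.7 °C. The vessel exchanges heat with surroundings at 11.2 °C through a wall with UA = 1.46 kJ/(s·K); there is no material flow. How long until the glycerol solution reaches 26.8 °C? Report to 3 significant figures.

1040 s

Lumped-capacitance energy balance: M c_p dT/dt = UA(T_amb − T).
τ = M c_p/UA = 756.85 s; T_ss = T_amb = 11.200 °C.
T(t) = T_ss + (T₀ − T_ss)e^(−t/τ); set T = 26.8:
t = −τ ln[(T − T_ss)/(T₀ − T_ss)] = −756.85 · ln(0.25366) = 1038.2 s.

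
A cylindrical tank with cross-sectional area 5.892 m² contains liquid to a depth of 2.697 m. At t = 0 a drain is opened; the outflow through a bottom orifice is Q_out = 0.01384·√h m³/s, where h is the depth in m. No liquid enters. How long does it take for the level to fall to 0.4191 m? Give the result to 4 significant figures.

Unsteady balance on liquid volume: A dh/dt = −0.01384 √h.
Separate and integrate: 2(√h − √h₀) = −(0.01384/A) t.
t = 2A(√h₀ − √h)/0.01384 = 2·5.892·(√2.697 − √0.4191)/0.01384
  = 11.7840 × (1.64225 − 0.647379) / 0.01384 = 847.082 s.

847.1 s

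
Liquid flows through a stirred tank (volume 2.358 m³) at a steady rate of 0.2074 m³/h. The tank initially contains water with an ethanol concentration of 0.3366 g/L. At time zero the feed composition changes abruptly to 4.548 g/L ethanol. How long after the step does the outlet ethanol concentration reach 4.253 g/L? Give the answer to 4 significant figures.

Species balance: V dC/dt = Q(C_in − C) ⇒ τ = V/Q = 11.3693 h.
C(t) = C_in + (C₀ − C_in) e^(−t/τ). Set C = 4.253 and solve for t:
e^(−t/τ) = (C − C_in)/(C₀ − C_in) = (4.253 − 4.548)/(0.3366 − 4.548) = 0.0700480
t = −τ ln(…) = 11.3693 × 2.65858 = 30.2262 h.

30.23 h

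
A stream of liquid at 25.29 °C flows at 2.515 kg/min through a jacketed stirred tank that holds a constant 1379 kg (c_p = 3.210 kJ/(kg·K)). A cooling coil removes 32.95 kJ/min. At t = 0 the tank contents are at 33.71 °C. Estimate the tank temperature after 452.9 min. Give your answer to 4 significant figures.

26.68 °C

First-law balance (no shaft work): M c_p dT/dt = ṁ c_p (T_in − T) − 32.95.
Rearrange: dT/dt = (T_ss − T)/τ with τ = M/ṁ = 548.310 min and T_ss = T_in − Q̇/(ṁ c_p) = 21.2086 °C.
This is linear first-order; T(t) = T_ss + (T₀ − T_ss) e^(−t/τ).
T(452.9) = 21.2086 + (12.5014)·e^(−452.9/548.310) = 21.2086 + (12.5014)·0.437800 = 26.6817 °C.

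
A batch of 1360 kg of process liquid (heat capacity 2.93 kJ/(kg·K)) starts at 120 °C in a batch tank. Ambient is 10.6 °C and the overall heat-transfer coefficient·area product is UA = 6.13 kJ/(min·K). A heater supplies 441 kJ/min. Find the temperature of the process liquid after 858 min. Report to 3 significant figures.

92.5 °C

Lumped-capacitance energy balance: M c_p dT/dt = UA(T_amb − T) + Q̇.
dT/dt = (T_ss − T)/τ with T_ss = T_amb + Q̇/UA = 10.6 + 441/6.13 = 82.541 °C, τ = M c_p/UA = 1360·2.93/6.13 = 650.05 min.
Integrating: T(t) = T_ss + (T₀ − T_ss) e^(−t/τ).
T(858) = 82.541 + (37.459)·0.26716 = 92.549 °C.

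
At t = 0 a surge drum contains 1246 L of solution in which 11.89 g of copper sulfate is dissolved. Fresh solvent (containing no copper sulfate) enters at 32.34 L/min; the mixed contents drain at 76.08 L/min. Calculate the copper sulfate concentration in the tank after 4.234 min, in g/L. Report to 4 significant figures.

0.008472 g/L

Let m(t) be the amount of copper sulfate. Volume: V(t) = V₀ + (Q_in − Q_out) t = 1246 − 43.7400 t; V(4.234) = 1060.80 L.
No copper sulfate enters, so dm/dt = −Q_out · (m/V).
dm/m = −Q_out dt/(V₀ − 43.7400 t); integrating gives ln(m/m₀) = −(Q_out/(Q_in−Q_out)) ln(V/V₀).
m = m₀ (V₀/V)^(Q_out/(Q_in−Q_out)) = 11.89 × (1246/1060.80)^(-1.73937) = 8.98732 g.
C = m/V = 8.98732/1060.80 = 0.00847217 g/L.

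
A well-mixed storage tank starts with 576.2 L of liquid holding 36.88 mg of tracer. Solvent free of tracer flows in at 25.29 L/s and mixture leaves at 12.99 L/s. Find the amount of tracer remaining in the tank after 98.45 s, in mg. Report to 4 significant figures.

11.16 mg

Total volume: dV/dt = Q_in − Q_out = 12.3000 L/s, so V(t) = 576.2 + 12.3000 t and V(98.45) = 1787.13 L.
Species balance (pure solvent in): dm/dt = −Q_out · m/V(t).
dm/m = −Q_out dt/(V₀ + 12.3000 t); integrating gives ln(m/m₀) = −(Q_out/(Q_in−Q_out)) ln(V/V₀).
m = m₀ (V₀/V)^(Q_out/(Q_in−Q_out)) = 36.88 × (576.2/1787.13)^(1.05610) = 11.1591 mg.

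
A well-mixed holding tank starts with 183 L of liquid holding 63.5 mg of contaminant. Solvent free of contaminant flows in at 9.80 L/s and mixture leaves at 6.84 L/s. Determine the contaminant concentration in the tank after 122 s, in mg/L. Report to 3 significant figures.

Total volume: dV/dt = Q_in − Q_out = 2.9600 L/s, so V(t) = 183 + 2.9600 t and V(122) = 544.12 L.
Species balance (pure solvent in): dm/dt = −Q_out · m/V(t).
Separate: dm/m = −Q_out dt/V(t) ⇒ ln(m/m₀) = −(Q_out/(Q_in−Q_out)) ln(V/V₀).
m = m₀ (V₀/V)^(Q_out/(Q_in−Q_out)) = 63.5 × (183/544.12)^(2.3108) = 5.1191 mg.
C = m/V = 5.1191/544.12 = 0.0094081 mg/L.

0.00941 mg/L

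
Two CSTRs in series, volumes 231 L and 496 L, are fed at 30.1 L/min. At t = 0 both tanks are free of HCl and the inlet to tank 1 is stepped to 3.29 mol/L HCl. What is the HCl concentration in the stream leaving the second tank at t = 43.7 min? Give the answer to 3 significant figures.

2.87 mol/L

Species balance on tank i: dCᵢ/dt = (Cᵢ₋₁ − Cᵢ)/τᵢ with τᵢ = Vᵢ/Q.
τ₁ = 231/30.1 = 7.6744 min; τ₂ = 496/30.1 = 16.478 min.
Tank 1: C₁ = C_in(1 − e^(−t/τ₁)). Tank 2 (τ₁ ≠ τ₂): C₂ = C_in[1 − (τ₁ e^(−t/τ₁) − τ₂ e^(−t/τ₂))/(τ₁ − τ₂)].
At t = 43.7: e^(−t/τ₁) = 0.0033653, e^(−t/τ₂) = 0.070513.
C₂ = 3.29·[1 − (7.6744·0.0033653 − 16.478·0.070513)/(-8.8040)] = 3.29·0.87095 = 2.8654 mol/L.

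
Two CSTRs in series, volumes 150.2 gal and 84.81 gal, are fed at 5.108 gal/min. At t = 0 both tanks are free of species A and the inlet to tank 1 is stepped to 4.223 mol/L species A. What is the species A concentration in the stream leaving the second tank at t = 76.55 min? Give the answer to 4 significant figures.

3.559 mol/L

Time constants: τᵢ = Vᵢ/Q for each well-mixed tank.
τ₁ = 150.2/5.108 = 29.4049 min; τ₂ = 84.81/5.108 = 16.6034 min.
Tank 1: C₁ = C_in(1 − e^(−t/τ₁)). Tank 2 (τ₁ ≠ τ₂): C₂ = C_in[1 − (τ₁ e^(−t/τ₁) − τ₂ e^(−t/τ₂))/(τ₁ − τ₂)].
At t = 76.55: e^(−t/τ₁) = 0.0740280, e^(−t/τ₂) = 0.00994674.
C₂ = 4.223·[1 − (29.4049·0.0740280 − 16.6034·0.00994674)/(12.8015)] = 4.223·0.842859 = 3.55940 mol/L.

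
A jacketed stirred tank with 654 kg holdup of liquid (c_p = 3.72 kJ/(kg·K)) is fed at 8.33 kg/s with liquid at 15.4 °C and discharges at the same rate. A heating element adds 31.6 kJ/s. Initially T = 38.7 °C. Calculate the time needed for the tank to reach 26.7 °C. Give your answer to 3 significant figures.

Energy balance: M c_p dT/dt = ṁ c_p (T_in − T) + 31.6.
τ = M/ṁ = 78.511 s; T_ss = T_in + Q̇/(ṁ c_p) = 16.420 °C.
T(t) = T_ss + (T₀ − T_ss) e^(−t/τ). Set T = 26.7:
e^(−t/τ) = (26.7 − 16.420)/(38.7 − 16.420) = 0.46141
t = −78.511 · ln(0.46141) = 60.727 s.

60.7 s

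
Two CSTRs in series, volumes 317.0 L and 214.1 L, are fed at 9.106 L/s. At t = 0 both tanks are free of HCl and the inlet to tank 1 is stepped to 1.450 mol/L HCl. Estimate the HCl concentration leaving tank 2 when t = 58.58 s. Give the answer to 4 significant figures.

0.8695 mol/L

Time constants: τᵢ = Vᵢ/Q for each well-mixed tank.
τ₁ = 317.0/9.106 = 34.8122 s; τ₂ = 214.1/9.106 = 23.5120 s.
Solving the cascade with C₁(0)=C₂(0)=0 gives C₂(t) = C_in[1 − (τ₁ e^(−t/τ₁) − τ₂ e^(−t/τ₂))/(τ₁ − τ₂)].
At t = 58.58: e^(−t/τ₁) = 0.185863, e^(−t/τ₂) = 0.0827860.
C₂ = 1.450·[1 − (34.8122·0.185863 − 23.5120·0.0827860)/(11.3002)] = 1.450·0.599667 = 0.869517 mol/L.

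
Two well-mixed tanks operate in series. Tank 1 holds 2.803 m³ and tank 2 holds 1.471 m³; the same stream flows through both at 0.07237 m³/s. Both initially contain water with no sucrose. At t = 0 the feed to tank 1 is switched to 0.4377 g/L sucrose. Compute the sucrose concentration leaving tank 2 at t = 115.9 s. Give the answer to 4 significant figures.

Time constants: τᵢ = Vᵢ/Q for each well-mixed tank.
τ₁ = 2.803/0.07237 = 38.7315 s; τ₂ = 1.471/0.07237 = 20.3261 s.
Tank 1: C₁ = C_in(1 − e^(−t/τ₁)). Tank 2 (τ₁ ≠ τ₂): C₂ = C_in[1 − (τ₁ e^(−t/τ₁) − τ₂ e^(−t/τ₂))/(τ₁ − τ₂)].
At t = 115.9: e^(−t/τ₁) = 0.0501671, e^(−t/τ₂) = 0.00333919.
C₂ = 0.4377·[1 − (38.7315·0.0501671 − 20.3261·0.00333919)/(18.4054)] = 0.4377·0.898118 = 0.393106 g/L.

0.3931 g/L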